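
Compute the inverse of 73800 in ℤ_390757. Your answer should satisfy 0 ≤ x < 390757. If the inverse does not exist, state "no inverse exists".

378616

Run Euclid on (390757, 73800):
390757 = 5×73800 + 21757
73800 = 3×21757 + 8529
21757 = 2×8529 + 4699
8529 = 1×4699 + 3830
4699 = 1×3830 + 869
3830 = 4×869 + 354
869 = 2×354 + 161
354 = 2×161 + 32
161 = 5×32 + 1
32 = 32×1 + 0
Since gcd(73800, 390757) = 1, back-substitute to write 1 as a combination:
1 = 161 − 5·32
1 = −5·354 + 11·161
1 = 11·869 − 27·354
1 = −27·3830 + 119·869
1 = 119·4699 − 146·3830
1 = −146·8529 + 265·4699
1 = 265·21757 − 676·8529
1 = −676·73800 + 2293·21757
1 = 2293·390757 − 12141·73800
So 73800·(-12141) ≡ 1 (mod 390757), and -12141 ≡ 378616 (mod 390757).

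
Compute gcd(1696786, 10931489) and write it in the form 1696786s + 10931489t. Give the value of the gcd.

1

Apply Euclid's algorithm to 10931489 and 1696786:
10931489 = 6*1696786 + 750773
1696786 = 2*750773 + 195240
750773 = 3*195240 + 165053
195240 = 1*165053 + 30187
165053 = 5*30187 + 14118
30187 = 2*14118 + 1951
14118 = 7*1951 + 461
1951 = 4*461 + 107
461 = 4*107 + 33
107 = 3*33 + 8
33 = 4*8 + 1
8 = 8*1 + 0
gcd(1696786, 10931489) = 1.
Working backward:
1 = 33 − 4·8
1 = −4·107 + 13·33
1 = 13·461 − 56·107
1 = −56·1951 + 237·461
1 = 237·14118 − 1715·1951
1 = −1715·30187 + 3667·14118
1 = 3667·165053 − 20050·30187
1 = −20050·195240 + 23717·165053
1 = 23717·750773 − 91201·195240
1 = −91201·1696786 + 206119·750773
1 = 206119·10931489 − 1327915·1696786
So 1 = (206119)·10931489 + (-1327915)·1696786.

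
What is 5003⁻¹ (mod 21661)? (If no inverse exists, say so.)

Apply the Euclidean algorithm to 21661 and 5003:
21661 = 4×5003 + 1649
5003 = 3×1649 + 56
1649 = 29×56 + 25
56 = 2×25 + 6
25 = 4×6 + 1
6 = 6×1 + 0
gcd = 1, so the inverse exists. Back-substitute:
1 = 25 − 4·6
1 = −4·56 + 9·25
1 = 9·1649 − 265·56
1 = −265·5003 + 804·1649
1 = 804·21661 − 3481·5003
So 5003·(-3481) ≡ 1 (mod 21661), and -3481 ≡ 18180 (mod 21661).

18180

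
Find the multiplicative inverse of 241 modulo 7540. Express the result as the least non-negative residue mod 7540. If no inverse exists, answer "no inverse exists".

Extended Euclidean algorithm:
7540 = 31×241 + 69
241 = 3×69 + 34
69 = 2×34 + 1
34 = 34×1 + 0
gcd = 1, so the inverse exists. Back-substitute:
1 = 69 − 2·34
1 = −2·241 + 7·69
1 = 7·7540 − 219·241
Thus 241·(-219) ≡ 1 (mod 7540); reducing, -219 mod 7540 = 7321.

7321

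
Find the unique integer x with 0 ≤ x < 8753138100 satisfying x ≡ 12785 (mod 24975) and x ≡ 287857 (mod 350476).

3295813685

Write x = 12785 + 24975·k. Then 24975·k ≡ 287857 − 12785 ≡ 275072 (mod 350476).
Need 24975⁻¹ mod 350476. Extended Euclid on (350476, 24975):
350476 = 14·24975 + 826
24975 = 30·826 + 195
826 = 4·195 + 46
195 = 4·46 + 11
46 = 4·11 + 2
11 = 5·2 + 1
2 = 2·1 + 0
Back-substitute:
1 = 11 − 5·2
1 = −5·46 + 21·11
1 = 21·195 − 89·46
1 = −89·826 + 377·195
1 = 377·24975 − 11399·826
1 = −11399·350476 + 159963·24975
24975⁻¹ ≡ 159963 (mod 350476), so k ≡ 159963·275072 ≡ 131964 (mod 350476).
x = 12785 + 24975·131964 = 3295813685.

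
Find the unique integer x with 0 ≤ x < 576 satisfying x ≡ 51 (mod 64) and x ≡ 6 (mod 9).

51

Write x = 51 + 64·k. Then 64·k ≡ 6 − 51 ≡ 0 (mod 9).
Need 64⁻¹ mod 9. Extended Euclid on (9, 1):
9 = 9·1 + 0
64⁻¹ ≡ 1 (mod 9), so k ≡ 1·0 ≡ 0 (mod 9).
x = 51 + 64·0 = 51.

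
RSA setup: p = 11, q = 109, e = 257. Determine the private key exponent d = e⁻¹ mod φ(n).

φ(n) = (p−1)(q−1) = 10·108 = 1080.
Need d with 257·d ≡ 1 (mod 1080). Apply the extended Euclidean algorithm:
1080 = 4*257 + 52
257 = 4*52 + 49
52 = 1*49 + 3
49 = 16*3 + 1
3 = 3*1 + 0
Back-substitute:
1 = 49 − 16·3
1 = −16·52 + 17·49
1 = 17·257 − 84·52
1 = −84·1080 + 353·257
So 257·353 ≡ 1 (mod 1080), hence d = 353.

353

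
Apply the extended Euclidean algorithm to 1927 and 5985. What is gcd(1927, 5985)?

Repeated division:
5985 = 3·1927 + 204
1927 = 9·204 + 91
204 = 2·91 + 22
91 = 4·22 + 3
22 = 7·3 + 1
3 = 3·1 + 0
gcd(1927, 5985) = 1.
Back-substituting:
1 = 22 − 7·3
1 = −7·91 + 29·22
1 = 29·204 − 65·91
1 = −65·1927 + 614·204
1 = 614·5985 − 1907·1927
So 1 = (614)·5985 + (-1907)·1927.

1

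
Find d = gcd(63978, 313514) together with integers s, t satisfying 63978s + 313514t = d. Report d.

2

Euclidean algorithm:
313514 = 4*63978 + 57602
63978 = 1*57602 + 6376
57602 = 9*6376 + 218
6376 = 29*218 + 54
218 = 4*54 + 2
54 = 27*2 + 0
gcd(63978, 313514) = 2.
Express as a combination:
2 = 218 − 4·54
2 = −4·6376 + 117·218
2 = 117·57602 − 1057·6376
2 = −1057·63978 + 1174·57602
2 = 1174·313514 − 5753·63978
So 2 = (1174)·313514 + (-5753)·63978.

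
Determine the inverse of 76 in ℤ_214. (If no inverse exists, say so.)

Euclidean algorithm on 214, 76:
214 = 2*76 + 62
76 = 1*62 + 14
62 = 4*14 + 6
14 = 2*6 + 2
6 = 3*2 + 0
gcd(76, 214) = 2 ≠ 1, so 76 has no multiplicative inverse modulo 214.

no inverse exists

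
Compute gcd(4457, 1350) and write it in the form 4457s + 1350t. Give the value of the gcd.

1

Euclidean algorithm:
4457 = 3×1350 + 407
1350 = 3×407 + 129
407 = 3×129 + 20
129 = 6×20 + 9
20 = 2×9 + 2
9 = 4×2 + 1
2 = 2×1 + 0
gcd(4457, 1350) = 1.
Back-substituting:
1 = 9 − 4·2
1 = −4·20 + 9·9
1 = 9·129 − 58·20
1 = −58·407 + 183·129
1 = 183·1350 − 607·407
1 = −607·4457 + 2004·1350
So 1 = (-607)·4457 + (2004)·1350.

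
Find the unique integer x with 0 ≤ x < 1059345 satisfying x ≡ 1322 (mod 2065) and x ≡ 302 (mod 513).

980132

Write x = 1322 + 2065·k. Then 2065·k ≡ 302 − 1322 ≡ 6 (mod 513).
Need 2065⁻¹ mod 513. Extended Euclid on (513, 13):
513 = 39·13 + 6
13 = 2·6 + 1
6 = 6·1 + 0
Back-substitute:
1 = 13 − 2·6
1 = −2·513 + 79·13
2065⁻¹ ≡ 79 (mod 513), so k ≡ 79·6 ≡ 474 (mod 513).
x = 1322 + 2065·474 = 980132.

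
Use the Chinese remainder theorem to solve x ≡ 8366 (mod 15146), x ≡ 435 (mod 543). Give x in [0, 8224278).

Write x = 8366 + 15146·k. Then 15146·k ≡ 435 − 8366 ≡ 214 (mod 543).
Need 15146⁻¹ mod 543. Extended Euclid on (543, 485):
543 = 1·485 + 58
485 = 8·58 + 21
58 = 2·21 + 16
21 = 1·16 + 5
16 = 3·5 + 1
5 = 5·1 + 0
Back-substitute:
1 = 16 − 3·5
1 = −3·21 + 4·16
1 = 4·58 − 11·21
1 = −11·485 + 92·58
1 = 92·543 − 103·485
15146⁻¹ ≡ 440 (mod 543), so k ≡ 440·214 ≡ 221 (mod 543).
x = 8366 + 15146·221 = 3355632.

3355632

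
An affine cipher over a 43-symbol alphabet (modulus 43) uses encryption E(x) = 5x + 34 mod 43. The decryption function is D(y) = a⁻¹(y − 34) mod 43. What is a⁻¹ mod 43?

Extended Euclidean algorithm:
43 = 8×5 + 3
5 = 1×3 + 2
3 = 1×2 + 1
2 = 2×1 + 0
The gcd is 1. Working backward:
1 = 3 − 2
1 = −5 + 2·3
1 = 2·43 − 17·5
So 5·(-17) ≡ 1 (mod 43), and -17 ≡ 26 (mod 43).

26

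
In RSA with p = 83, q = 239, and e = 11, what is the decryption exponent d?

φ(n) = (p−1)(q−1) = 82·238 = 19516.
Need d with 11·d ≡ 1 (mod 19516). Apply the extended Euclidean algorithm:
19516 = 1774×11 + 2
11 = 5×2 + 1
2 = 2×1 + 0
Back-substitute:
1 = 11 − 5·2
1 = −5·19516 + 8871·11
So 11·8871 ≡ 1 (mod 19516), hence d = 8871.

8871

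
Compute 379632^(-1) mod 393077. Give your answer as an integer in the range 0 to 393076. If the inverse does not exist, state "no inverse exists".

95543

Run Euclid on (393077, 379632):
393077 = 1·379632 + 13445
379632 = 28·13445 + 3172
13445 = 4·3172 + 757
3172 = 4·757 + 144
757 = 5·144 + 37
144 = 3·37 + 33
37 = 1·33 + 4
33 = 8·4 + 1
4 = 4·1 + 0
gcd = 1, so the inverse exists. Back-substitute:
1 = 33 − 8·4
1 = −8·37 + 9·33
1 = 9·144 − 35·37
1 = −35·757 + 184·144
1 = 184·3172 − 771·757
1 = −771·13445 + 3268·3172
1 = 3268·379632 − 92275·13445
1 = −92275·393077 + 95543·379632
So 379632·95543 ≡ 1 (mod 393077).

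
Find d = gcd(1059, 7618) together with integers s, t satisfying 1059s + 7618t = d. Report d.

1

Euclidean algorithm:
7618 = 7*1059 + 205
1059 = 5*205 + 34
205 = 6*34 + 1
34 = 34*1 + 0
gcd(1059, 7618) = 1.
Back-substituting:
1 = 205 − 6·34
1 = −6·1059 + 31·205
1 = 31·7618 − 223·1059
So 1 = (31)·7618 + (-223)·1059.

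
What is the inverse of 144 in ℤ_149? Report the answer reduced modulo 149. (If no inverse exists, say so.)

Run Euclid on (149, 144):
149 = 1×144 + 5
144 = 28×5 + 4
5 = 1×4 + 1
4 = 4×1 + 0
Since gcd(144, 149) = 1, back-substitute to write 1 as a combination:
1 = 5 − 4
1 = −144 + 29·5
1 = 29·149 − 30·144
So 144·(-30) ≡ 1 (mod 149), and -30 ≡ 119 (mod 149).

119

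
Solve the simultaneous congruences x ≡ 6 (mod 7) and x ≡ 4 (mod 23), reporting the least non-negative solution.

27

Write x = 6 + 7·k. Then 7·k ≡ 4 − 6 ≡ 21 (mod 23).
Need 7⁻¹ mod 23. Extended Euclid on (23, 7):
23 = 3*7 + 2
7 = 3*2 + 1
2 = 2*1 + 0
Back-substitute:
1 = 7 − 3·2
1 = −3·23 + 10·7
7⁻¹ ≡ 10 (mod 23), so k ≡ 10·21 ≡ 3 (mod 23).
x = 6 + 7·3 = 27.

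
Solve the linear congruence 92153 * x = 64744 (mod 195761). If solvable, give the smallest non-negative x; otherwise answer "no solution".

87624

First find gcd(92153, 195761):
195761 = 2·92153 + 11455
92153 = 8·11455 + 513
11455 = 22·513 + 169
513 = 3·169 + 6
169 = 28·6 + 1
6 = 6·1 + 0
gcd = 1, so a unique solution mod 195761 exists.
Back-substitute for the Bézout coefficients:
1 = 169 − 28·6
1 = −28·513 + 85·169
1 = 85·11455 − 1898·513
1 = −1898·92153 + 15269·11455
1 = 15269·195761 − 32436·92153
So 92153·(-32436) ≡ 1 (mod 195761), giving 92153⁻¹ ≡ 163325.
x ≡ 92153⁻¹·64744 ≡ 163325·64744 ≡ 87624 (mod 195761).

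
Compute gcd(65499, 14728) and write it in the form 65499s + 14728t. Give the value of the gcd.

7

Repeated division:
65499 = 4·14728 + 6587
14728 = 2·6587 + 1554
6587 = 4·1554 + 371
1554 = 4·371 + 70
371 = 5·70 + 21
70 = 3·21 + 7
21 = 3·7 + 0
gcd(65499, 14728) = 7.
Express as a combination:
7 = 70 − 3·21
7 = −3·371 + 16·70
7 = 16·1554 − 67·371
7 = −67·6587 + 284·1554
7 = 284·14728 − 635·6587
7 = −635·65499 + 2824·14728
So 7 = (-635)·65499 + (2824)·14728.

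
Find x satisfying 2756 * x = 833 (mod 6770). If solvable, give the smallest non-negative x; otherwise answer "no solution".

gcd(2756, 6770):
6770 = 2×2756 + 1258
2756 = 2×1258 + 240
1258 = 5×240 + 58
240 = 4×58 + 8
58 = 7×8 + 2
8 = 4×2 + 0
gcd = 2, but 2 ∤ 833, so the congruence has no solution.

no solution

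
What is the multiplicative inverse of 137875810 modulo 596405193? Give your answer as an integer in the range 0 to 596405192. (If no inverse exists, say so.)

521498365

gcd(596405193, 137875810) by repeated division:
596405193 = 4×137875810 + 44901953
137875810 = 3×44901953 + 3169951
44901953 = 14×3169951 + 522639
3169951 = 6×522639 + 34117
522639 = 15×34117 + 10884
34117 = 3×10884 + 1465
10884 = 7×1465 + 629
1465 = 2×629 + 207
629 = 3×207 + 8
207 = 25×8 + 7
8 = 1×7 + 1
7 = 7×1 + 0
gcd = 1, so the inverse exists. Back-substitute:
1 = 8 − 7
1 = −207 + 26·8
1 = 26·629 − 79·207
1 = −79·1465 + 184·629
1 = 184·10884 − 1367·1465
1 = −1367·34117 + 4285·10884
1 = 4285·522639 − 65642·34117
1 = −65642·3169951 + 398137·522639
1 = 398137·44901953 − 5639560·3169951
1 = −5639560·137875810 + 17316817·44901953
1 = 17316817·596405193 − 74906828·137875810
Thus 137875810·(-74906828) ≡ 1 (mod 596405193); reducing, -74906828 mod 596405193 = 521498365.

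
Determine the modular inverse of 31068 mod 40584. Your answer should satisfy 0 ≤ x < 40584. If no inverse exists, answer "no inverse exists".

no inverse exists

Euclidean algorithm on 40584, 31068:
40584 = 1*31068 + 9516
31068 = 3*9516 + 2520
9516 = 3*2520 + 1956
2520 = 1*1956 + 564
1956 = 3*564 + 264
564 = 2*264 + 36
264 = 7*36 + 12
36 = 3*12 + 0
gcd(31068, 40584) = 12 ≠ 1, so 31068 has no multiplicative inverse modulo 40584.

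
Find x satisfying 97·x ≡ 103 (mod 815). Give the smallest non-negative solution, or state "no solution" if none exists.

564

First find gcd(97, 815):
815 = 8×97 + 39
97 = 2×39 + 19
39 = 2×19 + 1
19 = 19×1 + 0
gcd = 1, so a unique solution mod 815 exists.
Back-substitute for the Bézout coefficients:
1 = 39 − 2·19
1 = −2·97 + 5·39
1 = 5·815 − 42·97
So 97·(-42) ≡ 1 (mod 815), giving 97⁻¹ ≡ 773.
x ≡ 97⁻¹·103 ≡ 773·103 ≡ 564 (mod 815).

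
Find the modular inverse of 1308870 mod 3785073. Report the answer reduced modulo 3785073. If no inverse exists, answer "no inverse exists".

Euclidean algorithm on 3785073, 1308870:
3785073 = 2*1308870 + 1167333
1308870 = 1*1167333 + 141537
1167333 = 8*141537 + 35037
141537 = 4*35037 + 1389
35037 = 25*1389 + 312
1389 = 4*312 + 141
312 = 2*141 + 30
141 = 4*30 + 21
30 = 1*21 + 9
21 = 2*9 + 3
9 = 3*3 + 0
gcd(1308870, 3785073) = 3 ≠ 1, so 1308870 has no multiplicative inverse modulo 3785073.

no inverse exists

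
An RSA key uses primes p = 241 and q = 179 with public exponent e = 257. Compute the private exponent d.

φ(n) = (p−1)(q−1) = 240·178 = 42720.
Need d with 257·d ≡ 1 (mod 42720). Apply the extended Euclidean algorithm:
42720 = 166·257 + 58
257 = 4·58 + 25
58 = 2·25 + 8
25 = 3·8 + 1
8 = 8·1 + 0
Back-substitute:
1 = 25 − 3·8
1 = −3·58 + 7·25
1 = 7·257 − 31·58
1 = −31·42720 + 5153·257
So 257·5153 ≡ 1 (mod 42720), hence d = 5153.

5153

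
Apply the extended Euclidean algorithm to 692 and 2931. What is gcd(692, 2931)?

Apply Euclid's algorithm to 2931 and 692:
2931 = 4×692 + 163
692 = 4×163 + 40
163 = 4×40 + 3
40 = 13×3 + 1
3 = 3×1 + 0
gcd(692, 2931) = 1.
Back-substituting:
1 = 40 − 13·3
1 = −13·163 + 53·40
1 = 53·692 − 225·163
1 = −225·2931 + 953·692
So 1 = (-225)·2931 + (953)·692.

1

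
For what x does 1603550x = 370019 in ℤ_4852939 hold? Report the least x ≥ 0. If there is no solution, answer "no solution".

342522

First find gcd(1603550, 4852939):
4852939 = 3×1603550 + 42289
1603550 = 37×42289 + 38857
42289 = 1×38857 + 3432
38857 = 11×3432 + 1105
3432 = 3×1105 + 117
1105 = 9×117 + 52
117 = 2×52 + 13
52 = 4×13 + 0
gcd = 13 and 13 | 370019, so solutions exist. Divide through by 13: 123350x ≡ 28463 (mod 373303).
Now find 123350⁻¹ mod 373303:
373303 = 3*123350 + 3253
123350 = 37*3253 + 2989
3253 = 1*2989 + 264
2989 = 11*264 + 85
264 = 3*85 + 9
85 = 9*9 + 4
9 = 2*4 + 1
4 = 4*1 + 0
Back-substitute:
1 = 9 − 2·4
1 = −2·85 + 19·9
1 = 19·264 − 59·85
1 = −59·2989 + 668·264
1 = 668·3253 − 727·2989
1 = −727·123350 + 27567·3253
1 = 27567·373303 − 83428·123350
So 123350·(-83428) ≡ 1 (mod 373303), i.e. 123350⁻¹ ≡ 289875.
Then x ≡ 289875·28463 ≡ 342522 (mod 373303); the smallest non-negative solution is x = 342522.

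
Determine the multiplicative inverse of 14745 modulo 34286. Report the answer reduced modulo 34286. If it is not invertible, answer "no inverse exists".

Extended Euclidean algorithm:
34286 = 2×14745 + 4796
14745 = 3×4796 + 357
4796 = 13×357 + 155
357 = 2×155 + 47
155 = 3×47 + 14
47 = 3×14 + 5
14 = 2×5 + 4
5 = 1×4 + 1
4 = 4×1 + 0
The gcd is 1. Working backward:
1 = 5 − 4
1 = −14 + 3·5
1 = 3·47 − 10·14
1 = −10·155 + 33·47
1 = 33·357 − 76·155
1 = −76·4796 + 1021·357
1 = 1021·14745 − 3139·4796
1 = −3139·34286 + 7299·14745
So 14745·7299 ≡ 1 (mod 34286).

7299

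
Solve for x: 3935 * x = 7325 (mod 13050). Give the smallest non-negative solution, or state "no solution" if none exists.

1345

First find gcd(3935, 13050):
13050 = 3·3935 + 1245
3935 = 3·1245 + 200
1245 = 6·200 + 45
200 = 4·45 + 20
45 = 2·20 + 5
20 = 4·5 + 0
gcd = 5 and 5 | 7325, so solutions exist. Divide through by 5: 787x ≡ 1465 (mod 2610).
Now find 787⁻¹ mod 2610:
2610 = 3×787 + 249
787 = 3×249 + 40
249 = 6×40 + 9
40 = 4×9 + 4
9 = 2×4 + 1
4 = 4×1 + 0
Back-substitute:
1 = 9 − 2·4
1 = −2·40 + 9·9
1 = 9·249 − 56·40
1 = −56·787 + 177·249
1 = 177·2610 − 587·787
So 787·(-587) ≡ 1 (mod 2610), i.e. 787⁻¹ ≡ 2023.
Then x ≡ 2023·1465 ≡ 1345 (mod 2610); the smallest non-negative solution is x = 1345.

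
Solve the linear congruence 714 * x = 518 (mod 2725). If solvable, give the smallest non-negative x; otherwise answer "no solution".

First find gcd(714, 2725):
2725 = 3*714 + 583
714 = 1*583 + 131
583 = 4*131 + 59
131 = 2*59 + 13
59 = 4*13 + 7
13 = 1*7 + 6
7 = 1*6 + 1
6 = 6*1 + 0
gcd = 1, so a unique solution mod 2725 exists.
Back-substitute for the Bézout coefficients:
1 = 7 − 6
1 = −13 + 2·7
1 = 2·59 − 9·13
1 = −9·131 + 20·59
1 = 20·583 − 89·131
1 = −89·714 + 109·583
1 = 109·2725 − 416·714
So 714·(-416) ≡ 1 (mod 2725), giving 714⁻¹ ≡ 2309.
x ≡ 714⁻¹·518 ≡ 2309·518 ≡ 2512 (mod 2725).

2512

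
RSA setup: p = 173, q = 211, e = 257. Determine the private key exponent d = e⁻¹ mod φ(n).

φ(n) = (p−1)(q−1) = 172·210 = 36120.
Need d with 257·d ≡ 1 (mod 36120). Apply the extended Euclidean algorithm:
36120 = 140×257 + 140
257 = 1×140 + 117
140 = 1×117 + 23
117 = 5×23 + 2
23 = 11×2 + 1
2 = 2×1 + 0
Back-substitute:
1 = 23 − 11·2
1 = −11·117 + 56·23
1 = 56·140 − 67·117
1 = −67·257 + 123·140
1 = 123·36120 − 17287·257
So 257·(-17287) ≡ 1 (mod 36120), hence d ≡ -17287 ≡ 18833 (mod 36120).

18833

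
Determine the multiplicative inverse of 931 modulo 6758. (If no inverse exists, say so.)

Extended Euclidean algorithm:
6758 = 7·931 + 241
931 = 3·241 + 208
241 = 1·208 + 33
208 = 6·33 + 10
33 = 3·10 + 3
10 = 3·3 + 1
3 = 3·1 + 0
The gcd is 1. Working backward:
1 = 10 − 3·3
1 = −3·33 + 10·10
1 = 10·208 − 63·33
1 = −63·241 + 73·208
1 = 73·931 − 282·241
1 = −282·6758 + 2047·931
So 931·2047 ≡ 1 (mod 6758).

2047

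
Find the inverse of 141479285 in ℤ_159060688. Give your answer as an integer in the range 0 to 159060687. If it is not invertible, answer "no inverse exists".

154764637

gcd(159060688, 141479285) by repeated division:
159060688 = 1*141479285 + 17581403
141479285 = 8*17581403 + 828061
17581403 = 21*828061 + 192122
828061 = 4*192122 + 59573
192122 = 3*59573 + 13403
59573 = 4*13403 + 5961
13403 = 2*5961 + 1481
5961 = 4*1481 + 37
1481 = 40*37 + 1
37 = 37*1 + 0
gcd = 1, so the inverse exists. Back-substitute:
1 = 1481 − 40·37
1 = −40·5961 + 161·1481
1 = 161·13403 − 362·5961
1 = −362·59573 + 1609·13403
1 = 1609·192122 − 5189·59573
1 = −5189·828061 + 22365·192122
1 = 22365·17581403 − 474854·828061
1 = −474854·141479285 + 3821197·17581403
1 = 3821197·159060688 − 4296051·141479285
Thus 141479285·(-4296051) ≡ 1 (mod 159060688); reducing, -4296051 mod 159060688 = 154764637.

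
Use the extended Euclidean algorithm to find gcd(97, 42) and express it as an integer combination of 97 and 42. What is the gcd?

Repeated division:
97 = 2×42 + 13
42 = 3×13 + 3
13 = 4×3 + 1
3 = 3×1 + 0
gcd(97, 42) = 1.
Working backward:
1 = 13 − 4·3
1 = −4·42 + 13·13
1 = 13·97 − 30·42
So 1 = (13)·97 + (-30)·42.

1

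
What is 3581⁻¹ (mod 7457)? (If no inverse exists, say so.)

910

gcd(7457, 3581) by repeated division:
7457 = 2·3581 + 295
3581 = 12·295 + 41
295 = 7·41 + 8
41 = 5·8 + 1
8 = 8·1 + 0
gcd = 1, so the inverse exists. Back-substitute:
1 = 41 − 5·8
1 = −5·295 + 36·41
1 = 36·3581 − 437·295
1 = −437·7457 + 910·3581
So 3581·910 ≡ 1 (mod 7457).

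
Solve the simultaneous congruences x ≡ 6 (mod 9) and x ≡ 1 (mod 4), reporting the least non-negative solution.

33

Write x = 6 + 9·k. Then 9·k ≡ 1 − 6 ≡ 3 (mod 4).
Need 9⁻¹ mod 4. Extended Euclid on (4, 1):
4 = 4*1 + 0
9⁻¹ ≡ 1 (mod 4), so k ≡ 1·3 ≡ 3 (mod 4).
x = 6 + 9·3 = 33.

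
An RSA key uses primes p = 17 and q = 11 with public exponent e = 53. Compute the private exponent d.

φ(n) = (p−1)(q−1) = 16·10 = 160.
Need d with 53·d ≡ 1 (mod 160). Apply the extended Euclidean algorithm:
160 = 3·53 + 1
53 = 53·1 + 0
Back-substitute:
1 = 160 − 3·53
So 53·(-3) ≡ 1 (mod 160), hence d ≡ -3 ≡ 157 (mod 160).

157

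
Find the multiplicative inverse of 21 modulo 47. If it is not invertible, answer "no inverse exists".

9

Apply the Euclidean algorithm to 47 and 21:
47 = 2×21 + 5
21 = 4×5 + 1
5 = 5×1 + 0
The gcd is 1. Working backward:
1 = 21 − 4·5
1 = −4·47 + 9·21
So 21·9 ≡ 1 (mod 47).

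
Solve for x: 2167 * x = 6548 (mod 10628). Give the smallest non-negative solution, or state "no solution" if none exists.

First find gcd(2167, 10628):
10628 = 4·2167 + 1960
2167 = 1·1960 + 207
1960 = 9·207 + 97
207 = 2·97 + 13
97 = 7·13 + 6
13 = 2·6 + 1
6 = 6·1 + 0
gcd = 1, so a unique solution mod 10628 exists.
Back-substitute for the Bézout coefficients:
1 = 13 − 2·6
1 = −2·97 + 15·13
1 = 15·207 − 32·97
1 = −32·1960 + 303·207
1 = 303·2167 − 335·1960
1 = −335·10628 + 1643·2167
So 2167·(1643) ≡ 1 (mod 10628), giving 2167⁻¹ ≡ 1643.
x ≡ 2167⁻¹·6548 ≡ 1643·6548 ≡ 2828 (mod 10628).

2828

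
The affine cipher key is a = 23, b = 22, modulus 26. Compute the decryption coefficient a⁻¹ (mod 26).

17

Extended Euclidean algorithm:
26 = 1*23 + 3
23 = 7*3 + 2
3 = 1*2 + 1
2 = 2*1 + 0
The gcd is 1. Working backward:
1 = 3 − 2
1 = −23 + 8·3
1 = 8·26 − 9·23
Thus 23·(-9) ≡ 1 (mod 26); reducing, -9 mod 26 = 17.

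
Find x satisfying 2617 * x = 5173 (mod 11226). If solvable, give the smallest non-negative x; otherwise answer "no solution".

First find gcd(2617, 11226):
11226 = 4·2617 + 758
2617 = 3·758 + 343
758 = 2·343 + 72
343 = 4·72 + 55
72 = 1·55 + 17
55 = 3·17 + 4
17 = 4·4 + 1
4 = 4·1 + 0
gcd = 1, so a unique solution mod 11226 exists.
Back-substitute for the Bézout coefficients:
1 = 17 − 4·4
1 = −4·55 + 13·17
1 = 13·72 − 17·55
1 = −17·343 + 81·72
1 = 81·758 − 179·343
1 = −179·2617 + 618·758
1 = 618·11226 − 2651·2617
So 2617·(-2651) ≡ 1 (mod 11226), giving 2617⁻¹ ≡ 8575.
x ≡ 2617⁻¹·5173 ≡ 8575·5173 ≡ 4549 (mod 11226).

4549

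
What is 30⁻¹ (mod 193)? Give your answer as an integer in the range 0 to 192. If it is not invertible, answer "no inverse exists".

148

Apply the Euclidean algorithm to 193 and 30:
193 = 6×30 + 13
30 = 2×13 + 4
13 = 3×4 + 1
4 = 4×1 + 0
gcd = 1, so the inverse exists. Back-substitute:
1 = 13 − 3·4
1 = −3·30 + 7·13
1 = 7·193 − 45·30
So 30·(-45) ≡ 1 (mod 193), and -45 ≡ 148 (mod 193).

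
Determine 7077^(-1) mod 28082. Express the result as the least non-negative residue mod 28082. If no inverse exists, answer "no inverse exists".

Run Euclid on (28082, 7077):
28082 = 3*7077 + 6851
7077 = 1*6851 + 226
6851 = 30*226 + 71
226 = 3*71 + 13
71 = 5*13 + 6
13 = 2*6 + 1
6 = 6*1 + 0
gcd = 1, so the inverse exists. Back-substitute:
1 = 13 − 2·6
1 = −2·71 + 11·13
1 = 11·226 − 35·71
1 = −35·6851 + 1061·226
1 = 1061·7077 − 1096·6851
1 = −1096·28082 + 4349·7077
So 7077·4349 ≡ 1 (mod 28082).

4349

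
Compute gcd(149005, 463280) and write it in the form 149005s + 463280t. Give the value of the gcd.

5

Apply Euclid's algorithm to 463280 and 149005:
463280 = 3·149005 + 16265
149005 = 9·16265 + 2620
16265 = 6·2620 + 545
2620 = 4·545 + 440
545 = 1·440 + 105
440 = 4·105 + 20
105 = 5·20 + 5
20 = 4·5 + 0
gcd(149005, 463280) = 5.
Express as a combination:
5 = 105 − 5·20
5 = −5·440 + 21·105
5 = 21·545 − 26·440
5 = −26·2620 + 125·545
5 = 125·16265 − 776·2620
5 = −776·149005 + 7109·16265
5 = 7109·463280 − 22103·149005
So 5 = (7109)·463280 + (-22103)·149005.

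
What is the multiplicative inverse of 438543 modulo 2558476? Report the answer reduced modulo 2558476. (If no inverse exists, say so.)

604027

gcd(2558476, 438543) by repeated division:
2558476 = 5*438543 + 365761
438543 = 1*365761 + 72782
365761 = 5*72782 + 1851
72782 = 39*1851 + 593
1851 = 3*593 + 72
593 = 8*72 + 17
72 = 4*17 + 4
17 = 4*4 + 1
4 = 4*1 + 0
Since gcd(438543, 2558476) = 1, back-substitute to write 1 as a combination:
1 = 17 − 4·4
1 = −4·72 + 17·17
1 = 17·593 − 140·72
1 = −140·1851 + 437·593
1 = 437·72782 − 17183·1851
1 = −17183·365761 + 86352·72782
1 = 86352·438543 − 103535·365761
1 = −103535·2558476 + 604027·438543
So 438543·604027 ≡ 1 (mod 2558476).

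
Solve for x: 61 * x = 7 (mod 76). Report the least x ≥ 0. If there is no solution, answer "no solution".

35

First find gcd(61, 76):
76 = 1*61 + 15
61 = 4*15 + 1
15 = 15*1 + 0
gcd = 1, so a unique solution mod 76 exists.
Back-substitute for the Bézout coefficients:
1 = 61 − 4·15
1 = −4·76 + 5·61
So 61·(5) ≡ 1 (mod 76), giving 61⁻¹ ≡ 5.
x ≡ 61⁻¹·7 ≡ 5·7 ≡ 35 (mod 76).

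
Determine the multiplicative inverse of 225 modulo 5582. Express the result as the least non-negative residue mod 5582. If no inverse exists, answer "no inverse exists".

Run Euclid on (5582, 225):
5582 = 24·225 + 182
225 = 1·182 + 43
182 = 4·43 + 10
43 = 4·10 + 3
10 = 3·3 + 1
3 = 3·1 + 0
gcd = 1, so the inverse exists. Back-substitute:
1 = 10 − 3·3
1 = −3·43 + 13·10
1 = 13·182 − 55·43
1 = −55·225 + 68·182
1 = 68·5582 − 1687·225
Hence 225⁻¹ ≡ -1687 ≡ 3895 (mod 5582).

3895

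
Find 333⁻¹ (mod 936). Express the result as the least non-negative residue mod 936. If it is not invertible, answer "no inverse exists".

Compute gcd(333, 936):
936 = 2·333 + 270
333 = 1·270 + 63
270 = 4·63 + 18
63 = 3·18 + 9
18 = 2·9 + 0
The gcd is 9, not 1, hence no inverse exists.

no inverse exists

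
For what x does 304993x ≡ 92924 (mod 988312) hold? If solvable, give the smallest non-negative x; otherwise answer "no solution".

32988

First find gcd(304993, 988312):
988312 = 3×304993 + 73333
304993 = 4×73333 + 11661
73333 = 6×11661 + 3367
11661 = 3×3367 + 1560
3367 = 2×1560 + 247
1560 = 6×247 + 78
247 = 3×78 + 13
78 = 6×13 + 0
gcd = 13 and 13 | 92924, so solutions exist. Divide through by 13: 23461x ≡ 7148 (mod 76024).
Now find 23461⁻¹ mod 76024:
76024 = 3·23461 + 5641
23461 = 4·5641 + 897
5641 = 6·897 + 259
897 = 3·259 + 120
259 = 2·120 + 19
120 = 6·19 + 6
19 = 3·6 + 1
6 = 6·1 + 0
Back-substitute:
1 = 19 − 3·6
1 = −3·120 + 19·19
1 = 19·259 − 41·120
1 = −41·897 + 142·259
1 = 142·5641 − 893·897
1 = −893·23461 + 3714·5641
1 = 3714·76024 − 12035·23461
So 23461·(-12035) ≡ 1 (mod 76024), i.e. 23461⁻¹ ≡ 63989.
Then x ≡ 63989·7148 ≡ 32988 (mod 76024); the smallest non-negative solution is x = 32988.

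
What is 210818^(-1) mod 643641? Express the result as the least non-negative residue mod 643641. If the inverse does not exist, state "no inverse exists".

Extended Euclidean algorithm:
643641 = 3×210818 + 11187
210818 = 18×11187 + 9452
11187 = 1×9452 + 1735
9452 = 5×1735 + 777
1735 = 2×777 + 181
777 = 4×181 + 53
181 = 3×53 + 22
53 = 2×22 + 9
22 = 2×9 + 4
9 = 2×4 + 1
4 = 4×1 + 0
Since gcd(210818, 643641) = 1, back-substitute to write 1 as a combination:
1 = 9 − 2·4
1 = −2·22 + 5·9
1 = 5·53 − 12·22
1 = −12·181 + 41·53
1 = 41·777 − 176·181
1 = −176·1735 + 393·777
1 = 393·9452 − 2141·1735
1 = −2141·11187 + 2534·9452
1 = 2534·210818 − 47753·11187
1 = −47753·643641 + 145793·210818
So 210818·145793 ≡ 1 (mod 643641).

145793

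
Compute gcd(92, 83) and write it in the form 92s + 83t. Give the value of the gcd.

1

Repeated division:
92 = 1×83 + 9
83 = 9×9 + 2
9 = 4×2 + 1
2 = 2×1 + 0
gcd(92, 83) = 1.
Working backward:
1 = 9 − 4·2
1 = −4·83 + 37·9
1 = 37·92 − 41·83
So 1 = (37)·92 + (-41)·83.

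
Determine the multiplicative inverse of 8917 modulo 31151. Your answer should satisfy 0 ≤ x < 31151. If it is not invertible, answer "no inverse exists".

7455

Extended Euclidean algorithm:
31151 = 3*8917 + 4400
8917 = 2*4400 + 117
4400 = 37*117 + 71
117 = 1*71 + 46
71 = 1*46 + 25
46 = 1*25 + 21
25 = 1*21 + 4
21 = 5*4 + 1
4 = 4*1 + 0
gcd = 1, so the inverse exists. Back-substitute:
1 = 21 − 5·4
1 = −5·25 + 6·21
1 = 6·46 − 11·25
1 = −11·71 + 17·46
1 = 17·117 − 28·71
1 = −28·4400 + 1053·117
1 = 1053·8917 − 2134·4400
1 = −2134·31151 + 7455·8917
So 8917·7455 ≡ 1 (mod 31151).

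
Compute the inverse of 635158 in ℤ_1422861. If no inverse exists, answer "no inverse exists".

582007

Run Euclid on (1422861, 635158):
1422861 = 2×635158 + 152545
635158 = 4×152545 + 24978
152545 = 6×24978 + 2677
24978 = 9×2677 + 885
2677 = 3×885 + 22
885 = 40×22 + 5
22 = 4×5 + 2
5 = 2×2 + 1
2 = 2×1 + 0
gcd = 1, so the inverse exists. Back-substitute:
1 = 5 − 2·2
1 = −2·22 + 9·5
1 = 9·885 − 362·22
1 = −362·2677 + 1095·885
1 = 1095·24978 − 10217·2677
1 = −10217·152545 + 62397·24978
1 = 62397·635158 − 259805·152545
1 = −259805·1422861 + 582007·635158
So 635158·582007 ≡ 1 (mod 1422861).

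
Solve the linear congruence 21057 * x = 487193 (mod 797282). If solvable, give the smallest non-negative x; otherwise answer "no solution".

503753

First find gcd(21057, 797282):
797282 = 37*21057 + 18173
21057 = 1*18173 + 2884
18173 = 6*2884 + 869
2884 = 3*869 + 277
869 = 3*277 + 38
277 = 7*38 + 11
38 = 3*11 + 5
11 = 2*5 + 1
5 = 5*1 + 0
gcd = 1, so a unique solution mod 797282 exists.
Back-substitute for the Bézout coefficients:
1 = 11 − 2·5
1 = −2·38 + 7·11
1 = 7·277 − 51·38
1 = −51·869 + 160·277
1 = 160·2884 − 531·869
1 = −531·18173 + 3346·2884
1 = 3346·21057 − 3877·18173
1 = −3877·797282 + 146795·21057
So 21057·(146795) ≡ 1 (mod 797282), giving 21057⁻¹ ≡ 146795.
x ≡ 21057⁻¹·487193 ≡ 146795·487193 ≡ 503753 (mod 797282).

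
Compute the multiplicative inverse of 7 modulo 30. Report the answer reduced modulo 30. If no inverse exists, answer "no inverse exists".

Apply the Euclidean algorithm to 30 and 7:
30 = 4×7 + 2
7 = 3×2 + 1
2 = 2×1 + 0
Since gcd(7, 30) = 1, back-substitute to write 1 as a combination:
1 = 7 − 3·2
1 = −3·30 + 13·7
So 7·13 ≡ 1 (mod 30).

13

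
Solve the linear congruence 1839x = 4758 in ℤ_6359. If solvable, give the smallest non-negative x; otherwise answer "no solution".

5179

First find gcd(1839, 6359):
6359 = 3·1839 + 842
1839 = 2·842 + 155
842 = 5·155 + 67
155 = 2·67 + 21
67 = 3·21 + 4
21 = 5·4 + 1
4 = 4·1 + 0
gcd = 1, so a unique solution mod 6359 exists.
Back-substitute for the Bézout coefficients:
1 = 21 − 5·4
1 = −5·67 + 16·21
1 = 16·155 − 37·67
1 = −37·842 + 201·155
1 = 201·1839 − 439·842
1 = −439·6359 + 1518·1839
So 1839·(1518) ≡ 1 (mod 6359), giving 1839⁻¹ ≡ 1518.
x ≡ 1839⁻¹·4758 ≡ 1518·4758 ≡ 5179 (mod 6359).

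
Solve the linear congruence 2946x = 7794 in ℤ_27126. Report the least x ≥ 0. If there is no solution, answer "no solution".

1614

First find gcd(2946, 27126):
27126 = 9·2946 + 612
2946 = 4·612 + 498
612 = 1·498 + 114
498 = 4·114 + 42
114 = 2·42 + 30
42 = 1·30 + 12
30 = 2·12 + 6
12 = 2·6 + 0
gcd = 6 and 6 | 7794, so solutions exist. Divide through by 6: 491x ≡ 1299 (mod 4521).
Now find 491⁻¹ mod 4521:
4521 = 9×491 + 102
491 = 4×102 + 83
102 = 1×83 + 19
83 = 4×19 + 7
19 = 2×7 + 5
7 = 1×5 + 2
5 = 2×2 + 1
2 = 2×1 + 0
Back-substitute:
1 = 5 − 2·2
1 = −2·7 + 3·5
1 = 3·19 − 8·7
1 = −8·83 + 35·19
1 = 35·102 − 43·83
1 = −43·491 + 207·102
1 = 207·4521 − 1906·491
So 491·(-1906) ≡ 1 (mod 4521), i.e. 491⁻¹ ≡ 2615.
Then x ≡ 2615·1299 ≡ 1614 (mod 4521); the smallest non-negative solution is x = 1614.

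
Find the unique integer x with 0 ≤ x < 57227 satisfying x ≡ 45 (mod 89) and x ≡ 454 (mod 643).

Write x = 45 + 89·k. Then 89·k ≡ 454 − 45 ≡ 409 (mod 643).
Need 89⁻¹ mod 643. Extended Euclid on (643, 89):
643 = 7·89 + 20
89 = 4·20 + 9
20 = 2·9 + 2
9 = 4·2 + 1
2 = 2·1 + 0
Back-substitute:
1 = 9 − 4·2
1 = −4·20 + 9·9
1 = 9·89 − 40·20
1 = −40·643 + 289·89
89⁻¹ ≡ 289 (mod 643), so k ≡ 289·409 ≡ 532 (mod 643).
x = 45 + 89·532 = 47393.

47393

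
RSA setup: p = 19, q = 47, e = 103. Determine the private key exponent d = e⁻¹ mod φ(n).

619

φ(n) = (p−1)(q−1) = 18·46 = 828.
Need d with 103·d ≡ 1 (mod 828). Apply the extended Euclidean algorithm:
828 = 8×103 + 4
103 = 25×4 + 3
4 = 1×3 + 1
3 = 3×1 + 0
Back-substitute:
1 = 4 − 3
1 = −103 + 26·4
1 = 26·828 − 209·103
So 103·(-209) ≡ 1 (mod 828), hence d ≡ -209 ≡ 619 (mod 828).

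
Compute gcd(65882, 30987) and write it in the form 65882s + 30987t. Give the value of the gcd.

Repeated division:
65882 = 2·30987 + 3908
30987 = 7·3908 + 3631
3908 = 1·3631 + 277
3631 = 13·277 + 30
277 = 9·30 + 7
30 = 4·7 + 2
7 = 3·2 + 1
2 = 2·1 + 0
gcd(65882, 30987) = 1.
Express as a combination:
1 = 7 − 3·2
1 = −3·30 + 13·7
1 = 13·277 − 120·30
1 = −120·3631 + 1573·277
1 = 1573·3908 − 1693·3631
1 = −1693·30987 + 13424·3908
1 = 13424·65882 − 28541·30987
So 1 = (13424)·65882 + (-28541)·30987.

1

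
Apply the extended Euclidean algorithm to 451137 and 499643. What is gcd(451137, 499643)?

1

Euclidean algorithm:
499643 = 1*451137 + 48506
451137 = 9*48506 + 14583
48506 = 3*14583 + 4757
14583 = 3*4757 + 312
4757 = 15*312 + 77
312 = 4*77 + 4
77 = 19*4 + 1
4 = 4*1 + 0
gcd(451137, 499643) = 1.
Working backward:
1 = 77 − 19·4
1 = −19·312 + 77·77
1 = 77·4757 − 1174·312
1 = −1174·14583 + 3599·4757
1 = 3599·48506 − 11971·14583
1 = −11971·451137 + 111338·48506
1 = 111338·499643 − 123309·451137
So 1 = (111338)·499643 + (-123309)·451137.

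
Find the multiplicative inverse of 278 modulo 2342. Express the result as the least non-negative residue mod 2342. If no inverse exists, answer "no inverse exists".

no inverse exists

Euclidean algorithm on 2342, 278:
2342 = 8×278 + 118
278 = 2×118 + 42
118 = 2×42 + 34
42 = 1×34 + 8
34 = 4×8 + 2
8 = 4×2 + 0
gcd(278, 2342) = 2 ≠ 1, so 278 has no multiplicative inverse modulo 2342.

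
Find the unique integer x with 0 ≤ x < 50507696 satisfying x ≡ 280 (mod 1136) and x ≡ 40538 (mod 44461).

46546744

Write x = 280 + 1136·k. Then 1136·k ≡ 40538 − 280 ≡ 40258 (mod 44461).
Need 1136⁻¹ mod 44461. Extended Euclid on (44461, 1136):
44461 = 39×1136 + 157
1136 = 7×157 + 37
157 = 4×37 + 9
37 = 4×9 + 1
9 = 9×1 + 0
Back-substitute:
1 = 37 − 4·9
1 = −4·157 + 17·37
1 = 17·1136 − 123·157
1 = −123·44461 + 4814·1136
1136⁻¹ ≡ 4814 (mod 44461), so k ≡ 4814·40258 ≡ 40974 (mod 44461).
x = 280 + 1136·40974 = 46546744.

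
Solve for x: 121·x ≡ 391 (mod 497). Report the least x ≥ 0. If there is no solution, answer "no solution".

First find gcd(121, 497):
497 = 4*121 + 13
121 = 9*13 + 4
13 = 3*4 + 1
4 = 4*1 + 0
gcd = 1, so a unique solution mod 497 exists.
Back-substitute for the Bézout coefficients:
1 = 13 − 3·4
1 = −3·121 + 28·13
1 = 28·497 − 115·121
So 121·(-115) ≡ 1 (mod 497), giving 121⁻¹ ≡ 382.
x ≡ 121⁻¹·391 ≡ 382·391 ≡ 262 (mod 497).

262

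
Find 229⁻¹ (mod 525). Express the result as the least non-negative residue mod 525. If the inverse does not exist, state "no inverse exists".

Extended Euclidean algorithm:
525 = 2*229 + 67
229 = 3*67 + 28
67 = 2*28 + 11
28 = 2*11 + 6
11 = 1*6 + 5
6 = 1*5 + 1
5 = 5*1 + 0
gcd = 1, so the inverse exists. Back-substitute:
1 = 6 − 5
1 = −11 + 2·6
1 = 2·28 − 5·11
1 = −5·67 + 12·28
1 = 12·229 − 41·67
1 = −41·525 + 94·229
So 229·94 ≡ 1 (mod 525).

94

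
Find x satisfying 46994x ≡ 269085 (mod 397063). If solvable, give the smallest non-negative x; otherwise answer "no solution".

64279

First find gcd(46994, 397063):
397063 = 8×46994 + 21111
46994 = 2×21111 + 4772
21111 = 4×4772 + 2023
4772 = 2×2023 + 726
2023 = 2×726 + 571
726 = 1×571 + 155
571 = 3×155 + 106
155 = 1×106 + 49
106 = 2×49 + 8
49 = 6×8 + 1
8 = 8×1 + 0
gcd = 1, so a unique solution mod 397063 exists.
Back-substitute for the Bézout coefficients:
1 = 49 − 6·8
1 = −6·106 + 13·49
1 = 13·155 − 19·106
1 = −19·571 + 70·155
1 = 70·726 − 89·571
1 = −89·2023 + 248·726
1 = 248·4772 − 585·2023
1 = −585·21111 + 2588·4772
1 = 2588·46994 − 5761·21111
1 = −5761·397063 + 48676·46994
So 46994·(48676) ≡ 1 (mod 397063), giving 46994⁻¹ ≡ 48676.
x ≡ 46994⁻¹·269085 ≡ 48676·269085 ≡ 64279 (mod 397063).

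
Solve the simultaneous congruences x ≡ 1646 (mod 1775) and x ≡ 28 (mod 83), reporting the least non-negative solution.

86846

Write x = 1646 + 1775·k. Then 1775·k ≡ 28 − 1646 ≡ 42 (mod 83).
Need 1775⁻¹ mod 83. Extended Euclid on (83, 32):
83 = 2·32 + 19
32 = 1·19 + 13
19 = 1·13 + 6
13 = 2·6 + 1
6 = 6·1 + 0
Back-substitute:
1 = 13 − 2·6
1 = −2·19 + 3·13
1 = 3·32 − 5·19
1 = −5·83 + 13·32
1775⁻¹ ≡ 13 (mod 83), so k ≡ 13·42 ≡ 48 (mod 83).
x = 1646 + 1775·48 = 86846.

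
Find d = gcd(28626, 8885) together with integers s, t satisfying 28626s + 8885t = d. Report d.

1

Euclidean algorithm:
28626 = 3*8885 + 1971
8885 = 4*1971 + 1001
1971 = 1*1001 + 970
1001 = 1*970 + 31
970 = 31*31 + 9
31 = 3*9 + 4
9 = 2*4 + 1
4 = 4*1 + 0
gcd(28626, 8885) = 1.
Working backward:
1 = 9 − 2·4
1 = −2·31 + 7·9
1 = 7·970 − 219·31
1 = −219·1001 + 226·970
1 = 226·1971 − 445·1001
1 = −445·8885 + 2006·1971
1 = 2006·28626 − 6463·8885
So 1 = (2006)·28626 + (-6463)·8885.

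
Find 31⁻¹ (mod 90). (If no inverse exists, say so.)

61

gcd(90, 31) by repeated division:
90 = 2·31 + 28
31 = 1·28 + 3
28 = 9·3 + 1
3 = 3·1 + 0
Since gcd(31, 90) = 1, back-substitute to write 1 as a combination:
1 = 28 − 9·3
1 = −9·31 + 10·28
1 = 10·90 − 29·31
So 31·(-29) ≡ 1 (mod 90), and -29 ≡ 61 (mod 90).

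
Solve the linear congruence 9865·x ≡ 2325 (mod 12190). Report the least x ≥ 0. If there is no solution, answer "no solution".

2437

First find gcd(9865, 12190):
12190 = 1·9865 + 2325
9865 = 4·2325 + 565
2325 = 4·565 + 65
565 = 8·65 + 45
65 = 1·45 + 20
45 = 2·20 + 5
20 = 4·5 + 0
gcd = 5 and 5 | 2325, so solutions exist. Divide through by 5: 1973x ≡ 465 (mod 2438).
Now find 1973⁻¹ mod 2438:
2438 = 1×1973 + 465
1973 = 4×465 + 113
465 = 4×113 + 13
113 = 8×13 + 9
13 = 1×9 + 4
9 = 2×4 + 1
4 = 4×1 + 0
Back-substitute:
1 = 9 − 2·4
1 = −2·13 + 3·9
1 = 3·113 − 26·13
1 = −26·465 + 107·113
1 = 107·1973 − 454·465
1 = −454·2438 + 561·1973
So 1973⁻¹ ≡ 561 (mod 2438).
Then x ≡ 561·465 ≡ 2437 (mod 2438); the smallest non-negative solution is x = 2437.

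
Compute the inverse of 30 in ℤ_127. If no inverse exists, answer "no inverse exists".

Extended Euclidean algorithm:
127 = 4*30 + 7
30 = 4*7 + 2
7 = 3*2 + 1
2 = 2*1 + 0
The gcd is 1. Working backward:
1 = 7 − 3·2
1 = −3·30 + 13·7
1 = 13·127 − 55·30
Hence 30⁻¹ ≡ -55 ≡ 72 (mod 127).

72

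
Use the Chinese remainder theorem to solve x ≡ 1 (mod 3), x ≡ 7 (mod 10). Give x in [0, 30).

Write x = 1 + 3·k. Then 3·k ≡ 7 − 1 ≡ 6 (mod 10).
Need 3⁻¹ mod 10. Extended Euclid on (10, 3):
10 = 3*3 + 1
3 = 3*1 + 0
Back-substitute:
1 = 10 − 3·3
3⁻¹ ≡ 7 (mod 10), so k ≡ 7·6 ≡ 2 (mod 10).
x = 1 + 3·2 = 7.

7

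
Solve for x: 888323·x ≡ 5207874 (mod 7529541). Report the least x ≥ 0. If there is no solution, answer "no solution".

First find gcd(888323, 7529541):
7529541 = 8×888323 + 422957
888323 = 2×422957 + 42409
422957 = 9×42409 + 41276
42409 = 1×41276 + 1133
41276 = 36×1133 + 488
1133 = 2×488 + 157
488 = 3×157 + 17
157 = 9×17 + 4
17 = 4×4 + 1
4 = 4×1 + 0
gcd = 1, so a unique solution mod 7529541 exists.
Back-substitute for the Bézout coefficients:
1 = 17 − 4·4
1 = −4·157 + 37·17
1 = 37·488 − 115·157
1 = −115·1133 + 267·488
1 = 267·41276 − 9727·1133
1 = −9727·42409 + 9994·41276
1 = 9994·422957 − 99673·42409
1 = −99673·888323 + 209340·422957
1 = 209340·7529541 − 1774393·888323
So 888323·(-1774393) ≡ 1 (mod 7529541), giving 888323⁻¹ ≡ 5755148.
x ≡ 888323⁻¹·5207874 ≡ 5755148·5207874 ≡ 2260293 (mod 7529541).

2260293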